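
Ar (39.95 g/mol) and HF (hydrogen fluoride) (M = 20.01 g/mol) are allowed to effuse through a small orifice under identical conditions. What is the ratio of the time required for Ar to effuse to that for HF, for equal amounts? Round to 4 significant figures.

Using Graham's law: t_Ar/t_HF = √(M_Ar/M_HF) = √(39.95/20.01) = √1.997 = 1.413.

1.413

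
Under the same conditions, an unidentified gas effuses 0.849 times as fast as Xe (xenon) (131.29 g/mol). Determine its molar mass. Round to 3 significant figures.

Graham's law gives rate_X/rate_Xe = √(M_Xe/M_X).
0.849 = √(131.29/M_X)
M_X = 131.29 / 0.849² = 131.29 / 0.7208 = 182 g/mol

182 g/mol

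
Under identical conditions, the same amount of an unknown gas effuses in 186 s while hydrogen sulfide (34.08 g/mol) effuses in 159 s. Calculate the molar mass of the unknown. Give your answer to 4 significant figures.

From Graham's law, t_X/t_H₂S = √(M_X/M_H₂S).
186/159 = 1.170 = √(M_X/34.08)
M_X = 34.08 × 1.170² = 34.08 × 1.368 = 46.64 g/mol

46.64 g/mol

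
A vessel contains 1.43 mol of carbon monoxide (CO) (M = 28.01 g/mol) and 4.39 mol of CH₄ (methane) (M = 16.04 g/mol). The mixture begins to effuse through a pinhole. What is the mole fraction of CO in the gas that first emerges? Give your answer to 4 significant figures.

0.1978

The effusion rate of species i is ∝ p_i/√M_i ∝ n_i/√M_i.
x_CO(eff) = (n_CO/√M_CO) / (n_CO/√M_CO + n_CH₄/√M_CH₄)
= (1.43/√28.01) / (1.43/√28.01 + 4.39/√16.04) = 0.2702/(0.2702 + 1.096) = 0.1978.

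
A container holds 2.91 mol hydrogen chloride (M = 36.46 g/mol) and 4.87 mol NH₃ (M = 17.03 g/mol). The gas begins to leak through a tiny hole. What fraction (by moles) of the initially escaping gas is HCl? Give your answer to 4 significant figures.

Each component's effusion rate ∝ (its partial pressure)·(1/√M) ∝ n_i/√M_i.
x_HCl(eff) = (n_HCl/√M_HCl) / (n_HCl/√M_HCl + n_NH₃/√M_NH₃)
= (2.91/√36.46) / (2.91/√36.46 + 4.87/√17.03) = 0.4819/(0.4819 + 1.180) = 0.2900.

0.2900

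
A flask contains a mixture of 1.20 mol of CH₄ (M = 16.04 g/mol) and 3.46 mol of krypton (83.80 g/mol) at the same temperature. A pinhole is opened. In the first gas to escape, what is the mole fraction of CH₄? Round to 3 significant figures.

0.442

The effusion rate of species i is ∝ p_i/√M_i ∝ n_i/√M_i.
x_CH₄(eff) = (n_CH₄/√M_CH₄) / (n_CH₄/√M_CH₄ + n_Kr/√M_Kr)
= (1.20/√16.04) / (1.20/√16.04 + 3.46/√83.80) = 0.2996/(0.2996 + 0.3780) = 0.442.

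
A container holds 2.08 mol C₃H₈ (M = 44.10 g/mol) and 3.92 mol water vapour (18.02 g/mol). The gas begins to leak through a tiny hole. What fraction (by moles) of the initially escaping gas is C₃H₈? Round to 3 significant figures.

Rate_i ∝ x_i/√M_i (Graham's law weighted by mole fraction), so the effusate composition follows n_i/√M_i.
So x_C₃H₈ in the escaping gas = (n_C₃H₈/√M_C₃H₈) / Σ(n_i/√M_i)
= (2.08/√44.10) / (2.08/√44.10 + 3.92/√18.02) = 0.3132/(0.3132 + 0.9234) = 0.253.

0.253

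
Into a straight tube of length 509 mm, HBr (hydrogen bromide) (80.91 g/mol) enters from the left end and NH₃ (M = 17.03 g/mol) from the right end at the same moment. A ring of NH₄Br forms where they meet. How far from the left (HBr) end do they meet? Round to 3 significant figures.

In equal time, each gas travels a distance ∝ its rate ∝ 1/√M, so d_HBr/d_NH₃ = √(M_NH₃/M_HBr) = √(17.03/80.91) = 0.4588.
With d_HBr + d_NH₃ = 509 mm, d_NH₃ = 509/(1 + 0.4588) = 348.9 mm.
d_HBr = 509 − 348.9 = 160 mm.

160 mm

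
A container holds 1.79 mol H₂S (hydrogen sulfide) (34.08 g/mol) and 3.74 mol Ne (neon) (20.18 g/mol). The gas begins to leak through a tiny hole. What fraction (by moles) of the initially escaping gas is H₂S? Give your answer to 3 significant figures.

0.269

The effusion rate of species i is ∝ p_i/√M_i ∝ n_i/√M_i.
Mole fraction of H₂S in the effusate = (n_H₂S/√M_H₂S) / (n_H₂S/√M_H₂S + n_Ne/√M_Ne)
= (1.79/√34.08) / (1.79/√34.08 + 3.74/√20.18) = 0.3066/(0.3066 + 0.8326) = 0.269.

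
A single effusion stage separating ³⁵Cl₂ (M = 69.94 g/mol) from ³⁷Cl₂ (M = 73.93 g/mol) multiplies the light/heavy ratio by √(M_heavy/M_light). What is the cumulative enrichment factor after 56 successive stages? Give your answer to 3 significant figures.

4.73

After 56 stages the ratio has grown by (√(73.93/69.94))^56 = (73.93/69.94)^(56/2).
= 1.05705^28 = 4.73.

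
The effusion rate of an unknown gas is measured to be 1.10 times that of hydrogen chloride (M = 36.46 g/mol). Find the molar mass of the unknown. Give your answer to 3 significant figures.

30.1 g/mol

Using Graham's law: rate_X/rate_HCl = √(M_HCl/M_X).
1.10 = √(36.46/M_X)
M_X = 36.46 / 1.10² = 36.46 / 1.210 = 30.1 g/mol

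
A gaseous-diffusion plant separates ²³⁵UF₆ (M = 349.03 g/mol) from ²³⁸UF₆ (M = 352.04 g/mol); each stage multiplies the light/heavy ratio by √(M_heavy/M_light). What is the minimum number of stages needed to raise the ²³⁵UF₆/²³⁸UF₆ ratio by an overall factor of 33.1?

816

Per stage α = (352.04/349.03)^(1/2) = 1.00862^0.5, giving ln α = 0.004293.
Need α^N ≥ 33.1 ⇒ N ≥ ln(33.1) / ln α = 3.500 / 0.004293 = 815.08.
Minimum whole number of stages: N = 816.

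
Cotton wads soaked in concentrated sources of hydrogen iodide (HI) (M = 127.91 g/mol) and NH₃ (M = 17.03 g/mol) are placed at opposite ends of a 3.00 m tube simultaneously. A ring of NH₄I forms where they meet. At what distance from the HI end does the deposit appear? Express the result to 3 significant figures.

0.802 m

In equal time, each gas travels a distance ∝ its rate ∝ 1/√M, so d_HI/d_NH₃ = √(M_NH₃/M_HI) = √(17.03/127.91) = 0.3649.
With d_HI + d_NH₃ = 3.00 m, d_NH₃ = 3.00/(1 + 0.3649) = 2.198 m.
d_HI = 3.00 − 2.198 = 0.802 m.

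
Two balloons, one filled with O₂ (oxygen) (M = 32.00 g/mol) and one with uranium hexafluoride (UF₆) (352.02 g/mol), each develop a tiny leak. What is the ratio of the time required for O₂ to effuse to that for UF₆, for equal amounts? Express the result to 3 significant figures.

Graham's law gives t_O₂/t_UF₆ = √(M_O₂/M_UF₆) = √(32.00/352.02) = √0.09090 = 0.302.

0.302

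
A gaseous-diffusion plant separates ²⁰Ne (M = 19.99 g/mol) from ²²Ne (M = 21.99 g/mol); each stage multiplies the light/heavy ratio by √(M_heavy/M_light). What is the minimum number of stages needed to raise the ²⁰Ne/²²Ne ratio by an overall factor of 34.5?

Per stage α = (21.99/19.99)^(1/2) = 1.10005^0.5, giving ln α = 0.04768.
Need α^N ≥ 34.5 ⇒ N ≥ ln(34.5) / ln α = 3.541 / 0.04768 = 74.27.
Rounding up, N = 75 stages.

75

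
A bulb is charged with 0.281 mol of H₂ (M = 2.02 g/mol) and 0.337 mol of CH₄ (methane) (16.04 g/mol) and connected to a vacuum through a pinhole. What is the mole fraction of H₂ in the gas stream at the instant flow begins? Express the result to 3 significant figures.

0.701

Effusion rate of each component ∝ n_i/√M_i (partial pressure × 1/√M).
So x_H₂ in the escaping gas = (n_H₂/√M_H₂) / Σ(n_i/√M_i)
= (0.281/√2.02) / (0.281/√2.02 + 0.337/√16.04) = 0.1977/(0.1977 + 0.08414) = 0.701.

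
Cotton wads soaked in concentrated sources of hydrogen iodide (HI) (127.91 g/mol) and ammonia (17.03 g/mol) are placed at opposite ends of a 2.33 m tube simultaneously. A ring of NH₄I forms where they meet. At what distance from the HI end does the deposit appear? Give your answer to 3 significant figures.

Graham's law gives d_HI/d_NH₃ = rate_HI/rate_NH₃ = √(M_NH₃/M_HI) = √(17.03/127.91) = 0.3649.
With d_HI + d_NH₃ = 2.33 m, d_NH₃ = 2.33/(1 + 0.3649) = 1.707 m.
d_HI = 2.33 − 1.707 = 0.623 m.

0.623 m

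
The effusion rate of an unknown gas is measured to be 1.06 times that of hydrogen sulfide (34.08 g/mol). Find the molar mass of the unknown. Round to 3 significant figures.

30.3 g/mol

By Graham's law, rate_X/rate_H₂S = √(M_H₂S/M_X).
1.06 = √(34.08/M_X)
M_X = 34.08 / 1.06² = 34.08 / 1.124 = 30.3 g/mol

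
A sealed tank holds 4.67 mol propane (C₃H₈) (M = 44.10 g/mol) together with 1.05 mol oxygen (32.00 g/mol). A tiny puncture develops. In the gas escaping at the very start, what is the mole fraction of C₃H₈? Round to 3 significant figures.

The effusion rate of species i is ∝ p_i/√M_i ∝ n_i/√M_i.
x_C₃H₈(eff) = (n_C₃H₈/√M_C₃H₈) / (n_C₃H₈/√M_C₃H₈ + n_O₂/√M_O₂)
= (4.67/√44.10) / (4.67/√44.10 + 1.05/√32.00) = 0.7032/(0.7032 + 0.1856) = 0.791.

0.791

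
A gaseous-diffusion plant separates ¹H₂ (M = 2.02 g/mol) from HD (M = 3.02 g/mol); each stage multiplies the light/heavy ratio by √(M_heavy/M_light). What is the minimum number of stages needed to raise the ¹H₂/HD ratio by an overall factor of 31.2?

18

Per stage α = (3.02/2.02)^(1/2) = 1.49505^0.5, giving ln α = 0.2011.
Need α^N ≥ 31.2 ⇒ N ≥ ln(31.2) / ln α = 3.440 / 0.2011 = 17.11.
So at least 18 stages are needed.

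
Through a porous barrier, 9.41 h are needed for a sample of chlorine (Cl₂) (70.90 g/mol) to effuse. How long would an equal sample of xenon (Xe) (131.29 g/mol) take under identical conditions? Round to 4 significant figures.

12.81 h

Using Graham's law: t_Xe/t_Cl₂ = √(M_Xe/M_Cl₂) = √(131.29/70.90) = √1.852 = 1.361.
So the time for Xe is 9.41 × 1.361 = 12.81 h.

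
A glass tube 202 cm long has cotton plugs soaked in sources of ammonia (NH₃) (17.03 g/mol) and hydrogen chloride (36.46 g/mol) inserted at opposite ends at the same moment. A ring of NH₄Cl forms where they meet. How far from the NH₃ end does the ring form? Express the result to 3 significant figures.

120 cm

The fronts meet when d_NH₃ + d_HCl = L with d_NH₃/d_HCl = √(M_HCl/M_NH₃) (Graham's law). Here √(M_HCl/M_NH₃) = √(36.46/17.03) = 1.463.
With d_NH₃ + d_HCl = 202 cm, d_HCl = 202/(1 + 1.463) = 82.01 cm.
d_NH₃ = 202 − 82.01 = 120 cm.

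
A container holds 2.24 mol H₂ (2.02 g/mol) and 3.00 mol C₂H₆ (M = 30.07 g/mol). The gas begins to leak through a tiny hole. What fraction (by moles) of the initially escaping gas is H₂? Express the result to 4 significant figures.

0.7423

The effusion rate of species i is ∝ p_i/√M_i ∝ n_i/√M_i.
So x_H₂ in the escaping gas = (n_H₂/√M_H₂) / Σ(n_i/√M_i)
= (2.24/√2.02) / (2.24/√2.02 + 3.00/√30.07) = 1.576/(1.576 + 0.5471) = 0.7423.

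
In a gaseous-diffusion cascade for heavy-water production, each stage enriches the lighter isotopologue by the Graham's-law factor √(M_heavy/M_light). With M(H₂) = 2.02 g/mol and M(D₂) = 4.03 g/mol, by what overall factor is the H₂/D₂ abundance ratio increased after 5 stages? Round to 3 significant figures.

5.62

Overall factor = α^5 with α = √(4.03/2.02), i.e. (4.03/2.02)^(5/2).
= 1.99505^(5/2) = 5.62.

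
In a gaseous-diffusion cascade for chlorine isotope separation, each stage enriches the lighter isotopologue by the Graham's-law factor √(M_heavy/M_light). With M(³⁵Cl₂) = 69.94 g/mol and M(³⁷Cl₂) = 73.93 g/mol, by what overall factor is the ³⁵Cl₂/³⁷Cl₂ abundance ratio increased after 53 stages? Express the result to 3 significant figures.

The single-stage factor is √(M_heavy/M_light), so 53 stages give [√(73.93/69.94)]^53 = (73.93/69.94)^(53/2).
= 1.05705^(53/2) = 4.35.

4.35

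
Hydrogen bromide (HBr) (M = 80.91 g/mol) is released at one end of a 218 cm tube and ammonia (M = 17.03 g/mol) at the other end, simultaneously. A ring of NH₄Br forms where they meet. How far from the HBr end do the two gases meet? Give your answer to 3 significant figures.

68.6 cm

Graham's law gives d_HBr/d_NH₃ = rate_HBr/rate_NH₃ = √(M_NH₃/M_HBr) = √(17.03/80.91) = 0.4588.
With d_HBr + d_NH₃ = 218 cm, d_NH₃ = 218/(1 + 0.4588) = 149.4 cm.
d_HBr = 218 − 149.4 = 68.6 cm.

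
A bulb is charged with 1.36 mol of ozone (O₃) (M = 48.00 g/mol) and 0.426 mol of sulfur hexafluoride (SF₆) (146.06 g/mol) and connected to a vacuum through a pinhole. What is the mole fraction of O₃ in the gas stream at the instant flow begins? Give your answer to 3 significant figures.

0.848

Effusion rate of each component ∝ n_i/√M_i (partial pressure × 1/√M).
x_O₃(eff) = (n_O₃/√M_O₃) / (n_O₃/√M_O₃ + n_SF₆/√M_SF₆)
= (1.36/√48.00) / (1.36/√48.00 + 0.426/√146.06) = 0.1963/(0.1963 + 0.03525) = 0.848.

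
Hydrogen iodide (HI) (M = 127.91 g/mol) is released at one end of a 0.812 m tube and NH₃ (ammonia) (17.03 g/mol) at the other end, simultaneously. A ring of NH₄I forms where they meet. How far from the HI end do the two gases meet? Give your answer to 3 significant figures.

Distances travelled in equal time are proportional to diffusion rates, so d_HI/d_NH₃ = √(M_NH₃/M_HI) = √(17.03/127.91) = 0.3649.
With d_HI + d_NH₃ = 0.812 m, d_NH₃ = 0.812/(1 + 0.3649) = 0.5949 m.
d_HI = 0.812 − 0.5949 = 0.217 m.

0.217 m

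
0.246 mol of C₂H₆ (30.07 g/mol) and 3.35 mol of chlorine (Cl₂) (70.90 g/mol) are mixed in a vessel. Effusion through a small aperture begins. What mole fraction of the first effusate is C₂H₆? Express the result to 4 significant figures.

0.1013

The effusion rate of species i is ∝ p_i/√M_i ∝ n_i/√M_i.
So x_C₂H₆ in the escaping gas = (n_C₂H₆/√M_C₂H₆) / Σ(n_i/√M_i)
= (0.246/√30.07) / (0.246/√30.07 + 3.35/√70.90) = 0.04486/(0.04486 + 0.3979) = 0.1013.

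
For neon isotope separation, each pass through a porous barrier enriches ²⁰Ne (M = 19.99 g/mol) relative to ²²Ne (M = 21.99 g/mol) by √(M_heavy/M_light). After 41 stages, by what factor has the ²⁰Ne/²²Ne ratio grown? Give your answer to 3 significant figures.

7.06

Overall factor = α^41 with α = √(21.99/19.99), i.e. (21.99/19.99)^(41/2).
= 1.10005^(41/2) = 7.06.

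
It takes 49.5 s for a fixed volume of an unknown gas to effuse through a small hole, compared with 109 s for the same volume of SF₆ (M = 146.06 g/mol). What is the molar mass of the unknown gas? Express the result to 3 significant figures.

30.1 g/mol

By Graham's law, t_X/t_SF₆ = √(M_X/M_SF₆).
49.5/109 = 0.4541 = √(M_X/146.06)
M_X = 146.06 × 0.4541² = 146.06 × 0.2062 = 30.1 g/mol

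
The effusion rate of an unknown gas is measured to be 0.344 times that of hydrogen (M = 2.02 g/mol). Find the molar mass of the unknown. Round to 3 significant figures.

17.1 g/mol

Since effusion rate ∝ 1/√M, rate_X/rate_H₂ = √(M_H₂/M_X).
0.344 = √(2.02/M_X)
M_X = 2.02 / 0.344² = 2.02 / 0.1183 = 17.1 g/mol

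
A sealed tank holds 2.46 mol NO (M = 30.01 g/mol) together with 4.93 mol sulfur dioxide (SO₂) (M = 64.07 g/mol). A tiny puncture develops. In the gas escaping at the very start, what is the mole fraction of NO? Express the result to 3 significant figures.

The effusion rate of species i is ∝ p_i/√M_i ∝ n_i/√M_i.
Mole fraction of NO in the effusate = (n_NO/√M_NO) / (n_NO/√M_NO + n_SO₂/√M_SO₂)
= (2.46/√30.01) / (2.46/√30.01 + 4.93/√64.07) = 0.4491/(0.4491 + 0.6159) = 0.422.

0.422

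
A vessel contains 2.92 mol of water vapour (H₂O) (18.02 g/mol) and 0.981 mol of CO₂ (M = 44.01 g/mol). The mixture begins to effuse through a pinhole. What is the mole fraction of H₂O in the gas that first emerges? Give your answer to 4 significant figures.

Rate_i ∝ x_i/√M_i (Graham's law weighted by mole fraction), so the effusate composition follows n_i/√M_i.
x_H₂O(eff) = (n_H₂O/√M_H₂O) / (n_H₂O/√M_H₂O + n_CO₂/√M_CO₂)
= (2.92/√18.02) / (2.92/√18.02 + 0.981/√44.01) = 0.6879/(0.6879 + 0.1479) = 0.8231.

0.8231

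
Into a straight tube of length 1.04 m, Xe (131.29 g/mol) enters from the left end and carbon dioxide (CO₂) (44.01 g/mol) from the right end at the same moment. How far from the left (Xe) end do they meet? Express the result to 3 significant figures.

In equal time, each gas travels a distance ∝ its rate ∝ 1/√M, so d_Xe/d_CO₂ = √(M_CO₂/M_Xe) = √(44.01/131.29) = 0.5790.
With d_Xe + d_CO₂ = 1.04 m, d_CO₂ = 1.04/(1 + 0.5790) = 0.6587 m.
d_Xe = 1.04 − 0.6587 = 0.381 m.

0.381 m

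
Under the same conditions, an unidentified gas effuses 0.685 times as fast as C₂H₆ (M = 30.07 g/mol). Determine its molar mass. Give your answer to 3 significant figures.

By Graham's law, rate_X/rate_C₂H₆ = √(M_C₂H₆/M_X).
0.685 = √(30.07/M_X)
M_X = 30.07 / 0.685² = 30.07 / 0.4692 = 64.1 g/mol

64.1 g/mol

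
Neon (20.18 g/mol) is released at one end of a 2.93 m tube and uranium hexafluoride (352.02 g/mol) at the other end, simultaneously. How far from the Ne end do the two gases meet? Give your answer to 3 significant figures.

Graham's law gives d_Ne/d_UF₆ = rate_Ne/rate_UF₆ = √(M_UF₆/M_Ne) = √(352.02/20.18) = 4.177.
With d_Ne + d_UF₆ = 2.93 m, d_UF₆ = 2.93/(1 + 4.177) = 0.5660 m.
d_Ne = 2.93 − 0.5660 = 2.36 m.

2.36 m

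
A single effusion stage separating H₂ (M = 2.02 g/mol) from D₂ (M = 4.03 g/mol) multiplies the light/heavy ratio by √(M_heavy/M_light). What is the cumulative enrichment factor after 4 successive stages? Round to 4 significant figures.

Each stage multiplies the ratio by α = √(4.03/2.02), so after 4 stages the overall factor is α^4 = (4.03/2.02)^(4/2).
= 1.99505^2 = 3.980.

3.980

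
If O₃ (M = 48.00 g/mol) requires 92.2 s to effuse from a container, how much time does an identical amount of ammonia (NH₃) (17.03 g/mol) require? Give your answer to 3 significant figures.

54.9 s

From Graham's law, t_NH₃/t_O₃ = √(M_NH₃/M_O₃) = √(17.03/48.00) = √0.3548 = 0.5956.
So the time for NH₃ is 92.2 × 0.5956 = 54.9 s.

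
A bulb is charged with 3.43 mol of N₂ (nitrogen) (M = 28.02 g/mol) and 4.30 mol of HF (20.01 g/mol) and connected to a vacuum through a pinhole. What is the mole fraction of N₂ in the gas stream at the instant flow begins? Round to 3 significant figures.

0.403

Each component's effusion rate ∝ (its partial pressure)·(1/√M) ∝ n_i/√M_i.
So x_N₂ in the escaping gas = (n_N₂/√M_N₂) / Σ(n_i/√M_i)
= (3.43/√28.02) / (3.43/√28.02 + 4.30/√20.01) = 0.6480/(0.6480 + 0.9613) = 0.403.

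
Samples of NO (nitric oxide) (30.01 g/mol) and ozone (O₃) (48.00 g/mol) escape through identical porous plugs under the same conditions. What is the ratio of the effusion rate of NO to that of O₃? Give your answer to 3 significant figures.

1.26

Using Graham's law: rate_NO/rate_O₃ = √(M_O₃/M_NO) = √(48.00/30.01) = √1.599 = 1.26.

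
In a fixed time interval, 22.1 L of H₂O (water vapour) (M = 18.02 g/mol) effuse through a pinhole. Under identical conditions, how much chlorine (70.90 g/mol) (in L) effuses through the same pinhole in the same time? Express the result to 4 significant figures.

11.14 L

From Graham's law, rate_Cl₂/rate_H₂O = √(M_H₂O/M_Cl₂) = √(18.02/70.90) = √0.2542 = 0.5041.
So the volume for Cl₂ is 22.1 × 0.5041 = 11.14 L.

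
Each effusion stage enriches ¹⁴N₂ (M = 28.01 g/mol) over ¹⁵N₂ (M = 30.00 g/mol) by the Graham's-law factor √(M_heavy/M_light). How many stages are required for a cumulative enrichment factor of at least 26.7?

With α = √(30.00/28.01) per stage, ln α = ½ ln(1.07105) = 0.03432.
Need α^N ≥ 26.7 ⇒ N ≥ ln(26.7) / ln α = 3.285 / 0.03432 = 95.71.
Minimum whole number of stages: N = 96.

96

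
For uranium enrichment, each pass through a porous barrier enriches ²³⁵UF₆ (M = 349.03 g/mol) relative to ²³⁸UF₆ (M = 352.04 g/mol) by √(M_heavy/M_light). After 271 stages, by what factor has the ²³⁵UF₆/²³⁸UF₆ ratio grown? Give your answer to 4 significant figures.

3.201

Overall factor = α^271 with α = √(352.04/349.03), i.e. (352.04/349.03)^(271/2).
= 1.00862^(271/2) = 3.201.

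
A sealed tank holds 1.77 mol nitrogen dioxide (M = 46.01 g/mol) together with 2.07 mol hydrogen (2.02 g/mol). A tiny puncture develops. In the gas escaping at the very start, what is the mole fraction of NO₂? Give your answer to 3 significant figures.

0.152

Each component's effusion rate ∝ (its partial pressure)·(1/√M) ∝ n_i/√M_i.
x_NO₂(eff) = (n_NO₂/√M_NO₂) / (n_NO₂/√M_NO₂ + n_H₂/√M_H₂)
= (1.77/√46.01) / (1.77/√46.01 + 2.07/√2.02) = 0.2609/(0.2609 + 1.456) = 0.152.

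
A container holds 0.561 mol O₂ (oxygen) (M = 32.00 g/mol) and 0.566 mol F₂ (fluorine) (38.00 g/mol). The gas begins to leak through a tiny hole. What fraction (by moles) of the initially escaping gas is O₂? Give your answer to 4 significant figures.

0.5193

The effusion rate of species i is ∝ p_i/√M_i ∝ n_i/√M_i.
Mole fraction of O₂ in the effusate = (n_O₂/√M_O₂) / (n_O₂/√M_O₂ + n_F₂/√M_F₂)
= (0.561/√32.00) / (0.561/√32.00 + 0.566/√38.00) = 0.09917/(0.09917 + 0.09182) = 0.5193.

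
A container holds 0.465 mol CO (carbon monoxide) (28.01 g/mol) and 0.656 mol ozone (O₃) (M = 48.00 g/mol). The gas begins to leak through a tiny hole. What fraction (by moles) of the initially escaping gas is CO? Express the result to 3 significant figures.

0.481

The effusion rate of species i is ∝ p_i/√M_i ∝ n_i/√M_i.
x_CO(eff) = (n_CO/√M_CO) / (n_CO/√M_CO + n_O₃/√M_O₃)
= (0.465/√28.01) / (0.465/√28.01 + 0.656/√48.00) = 0.08786/(0.08786 + 0.09469) = 0.481.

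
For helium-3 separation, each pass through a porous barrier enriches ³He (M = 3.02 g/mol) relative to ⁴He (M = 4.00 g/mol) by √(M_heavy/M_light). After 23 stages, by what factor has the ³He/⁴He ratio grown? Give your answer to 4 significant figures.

25.33

After 23 stages the ratio has grown by (√(4.00/3.02))^23 = (4.00/3.02)^(23/2).
= 1.32450^(23/2) = 25.33.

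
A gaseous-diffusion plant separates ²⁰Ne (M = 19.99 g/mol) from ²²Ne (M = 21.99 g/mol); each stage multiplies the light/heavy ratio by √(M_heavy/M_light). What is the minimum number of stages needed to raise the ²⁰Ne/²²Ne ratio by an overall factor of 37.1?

With α = √(21.99/19.99) per stage, ln α = ½ ln(1.10005) = 0.04768.
Need α^N ≥ 37.1 ⇒ N ≥ ln(37.1) / ln α = 3.614 / 0.04768 = 75.79.
Rounding up, N = 76 stages.

76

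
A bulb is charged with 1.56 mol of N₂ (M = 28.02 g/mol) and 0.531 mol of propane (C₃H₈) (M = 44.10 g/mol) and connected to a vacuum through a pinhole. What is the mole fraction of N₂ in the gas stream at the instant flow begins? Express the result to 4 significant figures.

0.7866

Each component's effusion rate ∝ (its partial pressure)·(1/√M) ∝ n_i/√M_i.
Mole fraction of N₂ in the effusate = (n_N₂/√M_N₂) / (n_N₂/√M_N₂ + n_C₃H₈/√M_C₃H₈)
= (1.56/√28.02) / (1.56/√28.02 + 0.531/√44.10) = 0.2947/(0.2947 + 0.07996) = 0.7866.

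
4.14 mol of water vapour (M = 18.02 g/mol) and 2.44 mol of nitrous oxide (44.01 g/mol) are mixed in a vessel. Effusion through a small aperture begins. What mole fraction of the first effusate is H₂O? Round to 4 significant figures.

0.7261

Effusion rate of each component ∝ n_i/√M_i (partial pressure × 1/√M).
x_H₂O(eff) = (n_H₂O/√M_H₂O) / (n_H₂O/√M_H₂O + n_N₂O/√M_N₂O)
= (4.14/√18.02) / (4.14/√18.02 + 2.44/√44.01) = 0.9753/(0.9753 + 0.3678) = 0.7261.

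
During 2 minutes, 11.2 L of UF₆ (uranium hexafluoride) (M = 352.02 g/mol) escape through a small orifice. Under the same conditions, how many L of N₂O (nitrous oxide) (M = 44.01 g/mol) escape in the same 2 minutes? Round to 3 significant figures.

From Graham's law, rate_N₂O/rate_UF₆ = √(M_UF₆/M_N₂O) = √(352.02/44.01) = √7.999 = 2.828.
So the volume for N₂O is 11.2 × 2.828 = 31.7 L.

31.7 L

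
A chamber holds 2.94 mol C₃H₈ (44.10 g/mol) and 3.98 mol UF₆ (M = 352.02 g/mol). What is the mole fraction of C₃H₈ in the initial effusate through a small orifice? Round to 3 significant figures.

0.676

Effusion rate of each component ∝ n_i/√M_i (partial pressure × 1/√M).
Mole fraction of C₃H₈ in the effusate = (n_C₃H₈/√M_C₃H₈) / (n_C₃H₈/√M_C₃H₈ + n_UF₆/√M_UF₆)
= (2.94/√44.10) / (2.94/√44.10 + 3.98/√352.02) = 0.4427/(0.4427 + 0.2121) = 0.676.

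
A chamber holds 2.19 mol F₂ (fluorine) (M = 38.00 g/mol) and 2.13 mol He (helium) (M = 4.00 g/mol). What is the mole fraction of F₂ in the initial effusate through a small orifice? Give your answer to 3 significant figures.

Effusion rate of each component ∝ n_i/√M_i (partial pressure × 1/√M).
So x_F₂ in the escaping gas = (n_F₂/√M_F₂) / Σ(n_i/√M_i)
= (2.19/√38.00) / (2.19/√38.00 + 2.13/√4.00) = 0.3553/(0.3553 + 1.065) = 0.250.

0.250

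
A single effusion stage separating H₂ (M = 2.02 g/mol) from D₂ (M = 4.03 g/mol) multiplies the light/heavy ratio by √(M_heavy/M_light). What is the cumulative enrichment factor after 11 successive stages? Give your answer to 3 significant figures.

Overall factor = α^11 with α = √(4.03/2.02), i.e. (4.03/2.02)^(11/2).
= 1.99505^(11/2) = 44.6.

44.6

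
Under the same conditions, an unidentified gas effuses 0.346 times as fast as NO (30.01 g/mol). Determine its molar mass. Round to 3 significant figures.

251 g/mol

By Graham's law, rate_X/rate_NO = √(M_NO/M_X).
0.346 = √(30.01/M_X)
M_X = 30.01 / 0.346² = 30.01 / 0.1197 = 251 g/mol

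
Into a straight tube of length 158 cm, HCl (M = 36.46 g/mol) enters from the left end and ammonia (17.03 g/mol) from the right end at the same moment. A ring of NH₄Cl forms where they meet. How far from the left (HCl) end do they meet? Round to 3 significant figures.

Distances travelled in equal time are proportional to diffusion rates, so d_HCl/d_NH₃ = √(M_NH₃/M_HCl) = √(17.03/36.46) = 0.6834.
With d_HCl + d_NH₃ = 158 cm, d_NH₃ = 158/(1 + 0.6834) = 93.86 cm.
d_HCl = 158 − 93.86 = 64.1 cm.

64.1 cm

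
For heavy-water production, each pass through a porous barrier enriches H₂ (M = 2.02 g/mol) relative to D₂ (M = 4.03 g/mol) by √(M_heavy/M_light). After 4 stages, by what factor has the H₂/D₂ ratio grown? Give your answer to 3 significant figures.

3.98

Each stage multiplies the ratio by α = √(4.03/2.02), so after 4 stages the overall factor is α^4 = (4.03/2.02)^(4/2).
= 1.99505^2 = 3.98.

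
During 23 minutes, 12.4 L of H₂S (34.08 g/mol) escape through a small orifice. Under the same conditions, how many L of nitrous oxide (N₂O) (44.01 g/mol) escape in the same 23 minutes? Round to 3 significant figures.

10.9 L

Using Graham's law: rate_N₂O/rate_H₂S = √(M_H₂S/M_N₂O) = √(34.08/44.01) = √0.7744 = 0.8800.
So the volume for N₂O is 12.4 × 0.8800 = 10.9 L.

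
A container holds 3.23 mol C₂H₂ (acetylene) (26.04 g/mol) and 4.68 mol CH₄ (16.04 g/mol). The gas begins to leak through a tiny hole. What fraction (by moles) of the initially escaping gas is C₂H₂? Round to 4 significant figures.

Effusion rate of each component ∝ n_i/√M_i (partial pressure × 1/√M).
x_C₂H₂(eff) = (n_C₂H₂/√M_C₂H₂) / (n_C₂H₂/√M_C₂H₂ + n_CH₄/√M_CH₄)
= (3.23/√26.04) / (3.23/√26.04 + 4.68/√16.04) = 0.6330/(0.6330 + 1.169) = 0.3514.

0.3514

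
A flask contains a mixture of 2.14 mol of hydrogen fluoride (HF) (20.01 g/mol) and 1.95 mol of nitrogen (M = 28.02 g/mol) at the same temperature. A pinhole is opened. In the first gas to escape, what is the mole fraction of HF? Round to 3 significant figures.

The effusion rate of species i is ∝ p_i/√M_i ∝ n_i/√M_i.
So x_HF in the escaping gas = (n_HF/√M_HF) / Σ(n_i/√M_i)
= (2.14/√20.01) / (2.14/√20.01 + 1.95/√28.02) = 0.4784/(0.4784 + 0.3684) = 0.565.

0.565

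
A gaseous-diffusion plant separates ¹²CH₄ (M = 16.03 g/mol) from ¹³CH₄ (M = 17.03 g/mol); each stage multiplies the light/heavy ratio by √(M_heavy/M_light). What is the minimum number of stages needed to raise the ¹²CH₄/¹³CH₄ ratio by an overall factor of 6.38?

62

Per stage α = (17.03/16.03)^(1/2) = 1.06238^0.5, giving ln α = 0.03026.
Need α^N ≥ 6.38 ⇒ N ≥ ln(6.38) / ln α = 1.853 / 0.03026 = 61.25.
Rounding up, N = 62 stages.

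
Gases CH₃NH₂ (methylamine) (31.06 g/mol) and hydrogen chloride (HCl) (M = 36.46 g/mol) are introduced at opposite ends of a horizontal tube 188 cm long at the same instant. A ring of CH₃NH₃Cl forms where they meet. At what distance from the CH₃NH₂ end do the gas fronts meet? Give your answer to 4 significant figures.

The fronts meet when d_CH₃NH₂ + d_HCl = L with d_CH₃NH₂/d_HCl = √(M_HCl/M_CH₃NH₂) (Graham's law). Here √(M_HCl/M_CH₃NH₂) = √(36.46/31.06) = 1.083.
With d_CH₃NH₂ + d_HCl = 188 cm, d_HCl = 188/(1 + 1.083) = 90.24 cm.
d_CH₃NH₂ = 188 − 90.24 = 97.76 cm.

97.76 cm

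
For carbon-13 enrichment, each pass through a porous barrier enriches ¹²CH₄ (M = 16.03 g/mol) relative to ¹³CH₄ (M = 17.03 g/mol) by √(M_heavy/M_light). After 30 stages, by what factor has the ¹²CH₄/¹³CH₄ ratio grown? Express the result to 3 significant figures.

Each stage multiplies the ratio by α = √(17.03/16.03), so after 30 stages the overall factor is α^30 = (17.03/16.03)^(30/2).
= 1.06238^15 = 2.48.

2.48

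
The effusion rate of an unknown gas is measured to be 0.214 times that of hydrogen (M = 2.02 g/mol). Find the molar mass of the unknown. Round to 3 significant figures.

From Graham's law, rate_X/rate_H₂ = √(M_H₂/M_X).
0.214 = √(2.02/M_X)
M_X = 2.02 / 0.214² = 2.02 / 0.04580 = 44.1 g/mol

44.1 g/mol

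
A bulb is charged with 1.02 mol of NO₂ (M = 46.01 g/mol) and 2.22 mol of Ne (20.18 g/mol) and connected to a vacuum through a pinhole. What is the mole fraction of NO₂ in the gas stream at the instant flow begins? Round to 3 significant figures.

Effusion rate of each component ∝ n_i/√M_i (partial pressure × 1/√M).
Mole fraction of NO₂ in the effusate = (n_NO₂/√M_NO₂) / (n_NO₂/√M_NO₂ + n_Ne/√M_Ne)
= (1.02/√46.01) / (1.02/√46.01 + 2.22/√20.18) = 0.1504/(0.1504 + 0.4942) = 0.233.

0.233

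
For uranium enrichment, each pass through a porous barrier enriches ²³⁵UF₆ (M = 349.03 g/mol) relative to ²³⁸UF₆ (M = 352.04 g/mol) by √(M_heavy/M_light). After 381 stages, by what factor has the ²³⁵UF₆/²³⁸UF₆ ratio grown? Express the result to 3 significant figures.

Overall factor = α^381 with α = √(352.04/349.03), i.e. (352.04/349.03)^(381/2).
= 1.00862^(381/2) = 5.13.

5.13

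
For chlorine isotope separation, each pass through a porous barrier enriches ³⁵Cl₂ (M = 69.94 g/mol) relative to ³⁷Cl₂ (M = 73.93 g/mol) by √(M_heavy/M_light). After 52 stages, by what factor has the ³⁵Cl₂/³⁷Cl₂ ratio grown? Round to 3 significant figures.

After 52 stages the ratio has grown by (√(73.93/69.94))^52 = (73.93/69.94)^(52/2).
= 1.05705^26 = 4.23.

4.23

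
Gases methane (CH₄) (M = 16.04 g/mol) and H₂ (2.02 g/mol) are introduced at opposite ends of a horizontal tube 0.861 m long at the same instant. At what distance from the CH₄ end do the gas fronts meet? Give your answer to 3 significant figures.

0.226 m

The fronts meet when d_CH₄ + d_H₂ = L with d_CH₄/d_H₂ = √(M_H₂/M_CH₄) (Graham's law). Here √(M_H₂/M_CH₄) = √(2.02/16.04) = 0.3549.
With d_CH₄ + d_H₂ = 0.861 m, d_H₂ = 0.861/(1 + 0.3549) = 0.6355 m.
d_CH₄ = 0.861 − 0.6355 = 0.226 m.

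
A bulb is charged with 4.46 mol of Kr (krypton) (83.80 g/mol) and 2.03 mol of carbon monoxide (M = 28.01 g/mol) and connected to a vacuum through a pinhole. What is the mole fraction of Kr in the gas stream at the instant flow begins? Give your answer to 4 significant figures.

0.5595

Effusion rate of each component ∝ n_i/√M_i (partial pressure × 1/√M).
x_Kr(eff) = (n_Kr/√M_Kr) / (n_Kr/√M_Kr + n_CO/√M_CO)
= (4.46/√83.80) / (4.46/√83.80 + 2.03/√28.01) = 0.4872/(0.4872 + 0.3836) = 0.5595.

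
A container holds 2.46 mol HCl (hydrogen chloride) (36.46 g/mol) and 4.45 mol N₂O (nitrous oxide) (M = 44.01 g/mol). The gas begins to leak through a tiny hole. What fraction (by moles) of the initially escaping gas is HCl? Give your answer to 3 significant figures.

0.378

The effusion rate of species i is ∝ p_i/√M_i ∝ n_i/√M_i.
So x_HCl in the escaping gas = (n_HCl/√M_HCl) / Σ(n_i/√M_i)
= (2.46/√36.46) / (2.46/√36.46 + 4.45/√44.01) = 0.4074/(0.4074 + 0.6708) = 0.378.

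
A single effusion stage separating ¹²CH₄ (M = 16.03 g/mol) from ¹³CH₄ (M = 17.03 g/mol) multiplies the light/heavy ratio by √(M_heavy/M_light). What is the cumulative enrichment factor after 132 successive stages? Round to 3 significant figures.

The single-stage factor is √(M_heavy/M_light), so 132 stages give [√(17.03/16.03)]^132 = (17.03/16.03)^(132/2).
= 1.06238^66 = 54.3.

54.3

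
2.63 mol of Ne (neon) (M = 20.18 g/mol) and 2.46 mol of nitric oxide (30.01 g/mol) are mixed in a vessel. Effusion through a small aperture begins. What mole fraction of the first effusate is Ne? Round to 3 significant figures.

0.566

Rate_i ∝ x_i/√M_i (Graham's law weighted by mole fraction), so the effusate composition follows n_i/√M_i.
So x_Ne in the escaping gas = (n_Ne/√M_Ne) / Σ(n_i/√M_i)
= (2.63/√20.18) / (2.63/√20.18 + 2.46/√30.01) = 0.5855/(0.5855 + 0.4491) = 0.566.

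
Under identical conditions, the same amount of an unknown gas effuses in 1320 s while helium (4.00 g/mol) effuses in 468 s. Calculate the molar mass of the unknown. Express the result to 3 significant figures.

From Graham's law, t_X/t_He = √(M_X/M_He).
1320/468 = 2.821 = √(M_X/4.00)
M_X = 4.00 × 2.821² = 4.00 × 7.955 = 31.8 g/mol

31.8 g/mol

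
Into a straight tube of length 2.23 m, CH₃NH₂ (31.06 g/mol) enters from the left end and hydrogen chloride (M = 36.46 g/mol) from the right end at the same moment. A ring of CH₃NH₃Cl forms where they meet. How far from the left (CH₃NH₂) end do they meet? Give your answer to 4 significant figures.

1.160 m

Distances travelled in equal time are proportional to diffusion rates, so d_CH₃NH₂/d_HCl = √(M_HCl/M_CH₃NH₂) = √(36.46/31.06) = 1.083.
With d_CH₃NH₂ + d_HCl = 2.23 m, d_HCl = 2.23/(1 + 1.083) = 1.070 m.
d_CH₃NH₂ = 2.23 − 1.070 = 1.160 m.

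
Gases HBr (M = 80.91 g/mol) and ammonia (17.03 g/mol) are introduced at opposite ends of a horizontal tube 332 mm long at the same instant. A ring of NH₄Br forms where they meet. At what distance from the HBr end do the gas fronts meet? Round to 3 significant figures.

104 mm

Graham's law gives d_HBr/d_NH₃ = rate_HBr/rate_NH₃ = √(M_NH₃/M_HBr) = √(17.03/80.91) = 0.4588.
With d_HBr + d_NH₃ = 332 mm, d_NH₃ = 332/(1 + 0.4588) = 227.6 mm.
d_HBr = 332 − 227.6 = 104 mm.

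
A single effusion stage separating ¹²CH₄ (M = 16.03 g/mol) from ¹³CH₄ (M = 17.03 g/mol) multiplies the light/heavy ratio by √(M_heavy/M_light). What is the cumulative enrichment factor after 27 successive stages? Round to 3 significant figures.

Each stage multiplies the ratio by α = √(17.03/16.03), so after 27 stages the overall factor is α^27 = (17.03/16.03)^(27/2).
= 1.06238^(27/2) = 2.26.

2.26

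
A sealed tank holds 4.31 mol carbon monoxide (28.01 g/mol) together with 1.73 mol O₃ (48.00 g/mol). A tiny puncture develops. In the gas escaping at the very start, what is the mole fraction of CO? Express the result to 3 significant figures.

0.765

Rate_i ∝ x_i/√M_i (Graham's law weighted by mole fraction), so the effusate composition follows n_i/√M_i.
Mole fraction of CO in the effusate = (n_CO/√M_CO) / (n_CO/√M_CO + n_O₃/√M_O₃)
= (4.31/√28.01) / (4.31/√28.01 + 1.73/√48.00) = 0.8144/(0.8144 + 0.2497) = 0.765.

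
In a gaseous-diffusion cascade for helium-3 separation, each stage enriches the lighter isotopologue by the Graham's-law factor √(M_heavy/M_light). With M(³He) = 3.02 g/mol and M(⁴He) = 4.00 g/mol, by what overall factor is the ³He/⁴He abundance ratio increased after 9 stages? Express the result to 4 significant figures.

The single-stage factor is √(M_heavy/M_light), so 9 stages give [√(4.00/3.02)]^9 = (4.00/3.02)^(9/2).
= 1.32450^(9/2) = 3.542.

3.542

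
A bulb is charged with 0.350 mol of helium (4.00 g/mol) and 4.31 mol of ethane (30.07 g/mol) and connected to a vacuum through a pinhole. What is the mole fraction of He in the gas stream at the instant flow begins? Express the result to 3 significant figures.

Effusion rate of each component ∝ n_i/√M_i (partial pressure × 1/√M).
x_He(eff) = (n_He/√M_He) / (n_He/√M_He + n_C₂H₆/√M_C₂H₆)
= (0.350/√4.00) / (0.350/√4.00 + 4.31/√30.07) = 0.1750/(0.1750 + 0.7860) = 0.182.

0.182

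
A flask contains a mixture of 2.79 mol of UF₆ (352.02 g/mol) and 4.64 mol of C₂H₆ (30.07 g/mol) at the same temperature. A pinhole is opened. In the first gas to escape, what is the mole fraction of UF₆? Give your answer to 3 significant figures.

Each component's effusion rate ∝ (its partial pressure)·(1/√M) ∝ n_i/√M_i.
So x_UF₆ in the escaping gas = (n_UF₆/√M_UF₆) / Σ(n_i/√M_i)
= (2.79/√352.02) / (2.79/√352.02 + 4.64/√30.07) = 0.1487/(0.1487 + 0.8462) = 0.149.

0.149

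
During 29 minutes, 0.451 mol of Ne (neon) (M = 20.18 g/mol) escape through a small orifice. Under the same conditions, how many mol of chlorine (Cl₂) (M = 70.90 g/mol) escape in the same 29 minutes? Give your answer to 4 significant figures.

Graham's law gives rate_Cl₂/rate_Ne = √(M_Ne/M_Cl₂) = √(20.18/70.90) = √0.2846 = 0.5335.
So the amount for Cl₂ is 0.451 × 0.5335 = 0.2406 mol.

0.2406 mol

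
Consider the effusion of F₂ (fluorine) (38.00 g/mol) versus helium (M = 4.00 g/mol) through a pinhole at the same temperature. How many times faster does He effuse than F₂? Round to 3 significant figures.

3.08

Graham's law gives rate_He/rate_F₂ = √(M_F₂/M_He) = √(38.00/4.00) = √9.500 = 3.08.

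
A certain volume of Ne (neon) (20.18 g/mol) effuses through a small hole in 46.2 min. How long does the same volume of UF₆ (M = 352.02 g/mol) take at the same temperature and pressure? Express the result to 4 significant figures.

193.0 min

Graham's law gives t_UF₆/t_Ne = √(M_UF₆/M_Ne) = √(352.02/20.18) = √17.44 = 4.177.
So the time for UF₆ is 46.2 × 4.177 = 193.0 min.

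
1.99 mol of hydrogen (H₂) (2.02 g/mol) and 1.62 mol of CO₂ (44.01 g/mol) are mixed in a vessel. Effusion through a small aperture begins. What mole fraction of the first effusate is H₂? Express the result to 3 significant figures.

Each component's effusion rate ∝ (its partial pressure)·(1/√M) ∝ n_i/√M_i.
x_H₂(eff) = (n_H₂/√M_H₂) / (n_H₂/√M_H₂ + n_CO₂/√M_CO₂)
= (1.99/√2.02) / (1.99/√2.02 + 1.62/√44.01) = 1.400/(1.400 + 0.2442) = 0.851.

0.851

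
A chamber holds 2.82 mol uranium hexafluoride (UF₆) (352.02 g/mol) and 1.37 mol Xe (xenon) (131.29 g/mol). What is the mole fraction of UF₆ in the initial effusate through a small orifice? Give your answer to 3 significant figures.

The effusion rate of species i is ∝ p_i/√M_i ∝ n_i/√M_i.
x_UF₆(eff) = (n_UF₆/√M_UF₆) / (n_UF₆/√M_UF₆ + n_Xe/√M_Xe)
= (2.82/√352.02) / (2.82/√352.02 + 1.37/√131.29) = 0.1503/(0.1503 + 0.1196) = 0.557.

0.557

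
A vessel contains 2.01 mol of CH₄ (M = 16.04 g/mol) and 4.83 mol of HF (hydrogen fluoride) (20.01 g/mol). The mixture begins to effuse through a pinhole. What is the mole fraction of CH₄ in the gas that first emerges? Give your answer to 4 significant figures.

Each component's effusion rate ∝ (its partial pressure)·(1/√M) ∝ n_i/√M_i.
x_CH₄(eff) = (n_CH₄/√M_CH₄) / (n_CH₄/√M_CH₄ + n_HF/√M_HF)
= (2.01/√16.04) / (2.01/√16.04 + 4.83/√20.01) = 0.5019/(0.5019 + 1.080) = 0.3173.

0.3173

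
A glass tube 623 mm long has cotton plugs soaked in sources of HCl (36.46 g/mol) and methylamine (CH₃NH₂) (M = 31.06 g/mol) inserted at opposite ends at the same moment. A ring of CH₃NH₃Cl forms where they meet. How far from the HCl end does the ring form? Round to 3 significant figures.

The fronts meet when d_HCl + d_CH₃NH₂ = L with d_HCl/d_CH₃NH₂ = √(M_CH₃NH₂/M_HCl) (Graham's law). Here √(M_CH₃NH₂/M_HCl) = √(31.06/36.46) = 0.9230.
With d_HCl + d_CH₃NH₂ = 623 mm, d_CH₃NH₂ = 623/(1 + 0.9230) = 324.0 mm.
d_HCl = 623 − 324.0 = 299 mm.

299 mm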